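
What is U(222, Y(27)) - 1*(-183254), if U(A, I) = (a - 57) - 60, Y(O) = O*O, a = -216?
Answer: 182921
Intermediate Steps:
Y(O) = O²
U(A, I) = -333 (U(A, I) = (-216 - 57) - 60 = -273 - 60 = -333)
U(222, Y(27)) - 1*(-183254) = -333 - 1*(-183254) = -333 + 183254 = 182921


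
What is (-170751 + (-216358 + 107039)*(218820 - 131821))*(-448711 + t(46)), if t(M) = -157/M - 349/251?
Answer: 24637159265828965072/5773 ≈ 4.2677e+15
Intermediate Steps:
t(M) = -349/251 - 157/M (t(M) = -157/M - 349*1/251 = -157/M - 349/251 = -349/251 - 157/M)
(-170751 + (-216358 + 107039)*(218820 - 131821))*(-448711 + t(46)) = (-170751 + (-216358 + 107039)*(218820 - 131821))*(-448711 + (-349/251 - 157/46)) = (-170751 - 109319*86999)*(-448711 + (-349/251 - 157*1/46)) = (-170751 - 9510643681)*(-448711 + (-349/251 - 157/46)) = -9510814432*(-448711 - 55461/11546) = -9510814432*(-5180872667/11546) = 24637159265828965072/5773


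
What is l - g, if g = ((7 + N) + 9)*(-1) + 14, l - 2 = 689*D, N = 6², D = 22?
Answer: 15198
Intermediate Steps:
N = 36
l = 15160 (l = 2 + 689*22 = 2 + 15158 = 15160)
g = -38 (g = ((7 + 36) + 9)*(-1) + 14 = (43 + 9)*(-1) + 14 = 52*(-1) + 14 = -52 + 14 = -38)
l - g = 15160 - 1*(-38) = 15160 + 38 = 15198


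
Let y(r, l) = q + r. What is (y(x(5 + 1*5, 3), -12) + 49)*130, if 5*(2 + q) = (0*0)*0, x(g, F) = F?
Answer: 6500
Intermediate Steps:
q = -2 (q = -2 + ((0*0)*0)/5 = -2 + (0*0)/5 = -2 + (⅕)*0 = -2 + 0 = -2)
y(r, l) = -2 + r
(y(x(5 + 1*5, 3), -12) + 49)*130 = ((-2 + 3) + 49)*130 = (1 + 49)*130 = 50*130 = 6500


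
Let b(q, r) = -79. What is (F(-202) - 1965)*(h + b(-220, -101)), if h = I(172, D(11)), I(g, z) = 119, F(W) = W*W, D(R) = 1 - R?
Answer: 1553560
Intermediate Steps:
F(W) = W²
h = 119
(F(-202) - 1965)*(h + b(-220, -101)) = ((-202)² - 1965)*(119 - 79) = (40804 - 1965)*40 = 38839*40 = 1553560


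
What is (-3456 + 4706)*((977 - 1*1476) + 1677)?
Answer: 1472500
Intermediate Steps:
(-3456 + 4706)*((977 - 1*1476) + 1677) = 1250*((977 - 1476) + 1677) = 1250*(-499 + 1677) = 1250*1178 = 1472500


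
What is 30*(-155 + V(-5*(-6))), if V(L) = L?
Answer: -3750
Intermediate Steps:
30*(-155 + V(-5*(-6))) = 30*(-155 - 5*(-6)) = 30*(-155 + 30) = 30*(-125) = -3750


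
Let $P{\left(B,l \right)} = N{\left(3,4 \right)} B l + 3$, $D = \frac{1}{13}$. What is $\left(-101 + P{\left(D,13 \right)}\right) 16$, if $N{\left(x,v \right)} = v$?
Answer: $-1504$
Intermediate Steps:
$D = \frac{1}{13} \approx 0.076923$
$P{\left(B,l \right)} = 3 + 4 B l$ ($P{\left(B,l \right)} = 4 B l + 3 = 3 + 4 B l$)
$\left(-101 + P{\left(D,13 \right)}\right) 16 = \left(-101 + \left(3 + 4 \cdot \frac{1}{13} \cdot 13\right)\right) 16 = \left(-101 + \left(3 + 4\right)\right) 16 = \left(-101 + 7\right) 16 = \left(-94\right) 16 = -1504$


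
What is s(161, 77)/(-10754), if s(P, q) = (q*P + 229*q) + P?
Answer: -1589/566 ≈ -2.8074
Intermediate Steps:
s(P, q) = P + 229*q + P*q (s(P, q) = (P*q + 229*q) + P = (229*q + P*q) + P = P + 229*q + P*q)
s(161, 77)/(-10754) = (161 + 229*77 + 161*77)/(-10754) = (161 + 17633 + 12397)*(-1/10754) = 30191*(-1/10754) = -1589/566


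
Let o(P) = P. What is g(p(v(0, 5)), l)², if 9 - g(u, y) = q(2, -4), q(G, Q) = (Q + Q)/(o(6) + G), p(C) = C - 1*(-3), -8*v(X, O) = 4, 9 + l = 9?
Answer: 100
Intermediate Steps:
l = 0 (l = -9 + 9 = 0)
v(X, O) = -½ (v(X, O) = -⅛*4 = -½)
p(C) = 3 + C (p(C) = C + 3 = 3 + C)
q(G, Q) = 2*Q/(6 + G) (q(G, Q) = (Q + Q)/(6 + G) = (2*Q)/(6 + G) = 2*Q/(6 + G))
g(u, y) = 10 (g(u, y) = 9 - 2*(-4)/(6 + 2) = 9 - 2*(-4)/8 = 9 - 1*(-1) = 9 + 1 = 10)
g(p(v(0, 5)), l)² = 10² = 100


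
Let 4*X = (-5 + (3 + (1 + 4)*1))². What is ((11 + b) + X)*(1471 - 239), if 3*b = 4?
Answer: 53900/3 ≈ 17967.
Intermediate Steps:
b = 4/3 (b = (⅓)*4 = 4/3 ≈ 1.3333)
X = 9/4 (X = (-5 + (3 + (1 + 4)*1))²/4 = (-5 + (3 + 5*1))²/4 = (-5 + (3 + 5))²/4 = (-5 + 8)²/4 = (¼)*3² = (¼)*9 = 9/4 ≈ 2.2500)
((11 + b) + X)*(1471 - 239) = ((11 + 4/3) + 9/4)*(1471 - 239) = (37/3 + 9/4)*1232 = (175/12)*1232 = 53900/3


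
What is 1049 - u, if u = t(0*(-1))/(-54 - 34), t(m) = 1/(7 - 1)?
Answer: 553873/528 ≈ 1049.0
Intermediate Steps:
t(m) = ⅙ (t(m) = 1/6 = ⅙)
u = -1/528 (u = 1/(6*(-54 - 34)) = (⅙)/(-88) = (⅙)*(-1/88) = -1/528 ≈ -0.0018939)
1049 - u = 1049 - 1*(-1/528) = 1049 + 1/528 = 553873/528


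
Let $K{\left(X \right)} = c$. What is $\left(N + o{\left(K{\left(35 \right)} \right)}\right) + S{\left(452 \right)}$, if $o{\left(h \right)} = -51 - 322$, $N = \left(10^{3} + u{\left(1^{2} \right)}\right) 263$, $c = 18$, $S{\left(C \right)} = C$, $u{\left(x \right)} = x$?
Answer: $263342$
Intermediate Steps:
$K{\left(X \right)} = 18$
$N = 263263$ ($N = \left(10^{3} + 1^{2}\right) 263 = \left(1000 + 1\right) 263 = 1001 \cdot 263 = 263263$)
$o{\left(h \right)} = -373$ ($o{\left(h \right)} = -51 - 322 = -373$)
$\left(N + o{\left(K{\left(35 \right)} \right)}\right) + S{\left(452 \right)} = \left(263263 - 373\right) + 452 = 262890 + 452 = 263342$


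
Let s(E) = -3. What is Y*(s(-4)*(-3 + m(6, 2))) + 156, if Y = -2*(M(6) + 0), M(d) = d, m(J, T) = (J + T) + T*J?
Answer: 768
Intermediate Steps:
m(J, T) = J + T + J*T (m(J, T) = (J + T) + J*T = J + T + J*T)
Y = -12 (Y = -2*(6 + 0) = -2*6 = -12)
Y*(s(-4)*(-3 + m(6, 2))) + 156 = -(-36)*(-3 + (6 + 2 + 6*2)) + 156 = -(-36)*(-3 + (6 + 2 + 12)) + 156 = -(-36)*(-3 + 20) + 156 = -(-36)*17 + 156 = -12*(-51) + 156 = 612 + 156 = 768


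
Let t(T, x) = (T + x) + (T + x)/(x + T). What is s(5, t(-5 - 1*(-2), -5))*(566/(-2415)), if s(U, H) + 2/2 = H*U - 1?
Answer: 20942/2415 ≈ 8.6716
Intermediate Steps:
t(T, x) = 1 + T + x (t(T, x) = (T + x) + (T + x)/(T + x) = (T + x) + 1 = 1 + T + x)
s(U, H) = -2 + H*U (s(U, H) = -1 + (H*U - 1) = -1 + (-1 + H*U) = -2 + H*U)
s(5, t(-5 - 1*(-2), -5))*(566/(-2415)) = (-2 + (1 + (-5 - 1*(-2)) - 5)*5)*(566/(-2415)) = (-2 + (1 + (-5 + 2) - 5)*5)*(566*(-1/2415)) = (-2 + (1 - 3 - 5)*5)*(-566/2415) = (-2 - 7*5)*(-566/2415) = (-2 - 35)*(-566/2415) = -37*(-566/2415) = 20942/2415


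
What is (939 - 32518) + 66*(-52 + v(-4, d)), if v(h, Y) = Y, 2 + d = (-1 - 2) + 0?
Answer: -35341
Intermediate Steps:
d = -5 (d = -2 + ((-1 - 2) + 0) = -2 + (-3 + 0) = -2 - 3 = -5)
(939 - 32518) + 66*(-52 + v(-4, d)) = (939 - 32518) + 66*(-52 - 5) = -31579 + 66*(-57) = -31579 - 3762 = -35341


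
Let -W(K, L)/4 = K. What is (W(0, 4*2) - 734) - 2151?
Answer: -2885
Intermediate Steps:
W(K, L) = -4*K
(W(0, 4*2) - 734) - 2151 = (-4*0 - 734) - 2151 = (0 - 734) - 2151 = -734 - 2151 = -2885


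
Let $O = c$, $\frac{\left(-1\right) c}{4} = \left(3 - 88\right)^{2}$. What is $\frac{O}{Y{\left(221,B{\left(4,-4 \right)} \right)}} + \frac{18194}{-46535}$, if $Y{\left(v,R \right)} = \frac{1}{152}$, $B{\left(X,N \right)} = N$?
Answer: $- \frac{204418966194}{46535} \approx -4.3928 \cdot 10^{6}$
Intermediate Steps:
$Y{\left(v,R \right)} = \frac{1}{152}$
$c = -28900$ ($c = - 4 \left(3 - 88\right)^{2} = - 4 \left(-85\right)^{2} = \left(-4\right) 7225 = -28900$)
$O = -28900$
$\frac{O}{Y{\left(221,B{\left(4,-4 \right)} \right)}} + \frac{18194}{-46535} = - 28900 \frac{1}{\frac{1}{152}} + \frac{18194}{-46535} = \left(-28900\right) 152 + 18194 \left(- \frac{1}{46535}\right) = -4392800 - \frac{18194}{46535} = - \frac{204418966194}{46535}$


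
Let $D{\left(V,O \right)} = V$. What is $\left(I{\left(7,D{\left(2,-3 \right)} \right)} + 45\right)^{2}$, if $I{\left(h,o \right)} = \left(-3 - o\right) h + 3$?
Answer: $169$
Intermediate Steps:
$I{\left(h,o \right)} = 3 + h \left(-3 - o\right)$ ($I{\left(h,o \right)} = h \left(-3 - o\right) + 3 = 3 + h \left(-3 - o\right)$)
$\left(I{\left(7,D{\left(2,-3 \right)} \right)} + 45\right)^{2} = \left(\left(3 - 21 - 7 \cdot 2\right) + 45\right)^{2} = \left(\left(3 - 21 - 14\right) + 45\right)^{2} = \left(-32 + 45\right)^{2} = 13^{2} = 169$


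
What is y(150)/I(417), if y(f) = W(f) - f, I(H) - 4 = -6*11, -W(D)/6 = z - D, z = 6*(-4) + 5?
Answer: -432/31 ≈ -13.935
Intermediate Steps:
z = -19 (z = -24 + 5 = -19)
W(D) = 114 + 6*D (W(D) = -6*(-19 - D) = 114 + 6*D)
I(H) = -62 (I(H) = 4 - 6*11 = 4 - 66 = -62)
y(f) = 114 + 5*f (y(f) = (114 + 6*f) - f = 114 + 5*f)
y(150)/I(417) = (114 + 5*150)/(-62) = (114 + 750)*(-1/62) = 864*(-1/62) = -432/31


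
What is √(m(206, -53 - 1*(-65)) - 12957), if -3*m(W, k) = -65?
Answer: I*√116418/3 ≈ 113.73*I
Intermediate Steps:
m(W, k) = 65/3 (m(W, k) = -⅓*(-65) = 65/3)
√(m(206, -53 - 1*(-65)) - 12957) = √(65/3 - 12957) = √(-38806/3) = I*√116418/3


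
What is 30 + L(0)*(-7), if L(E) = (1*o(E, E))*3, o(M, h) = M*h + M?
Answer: 30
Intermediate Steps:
o(M, h) = M + M*h
L(E) = 3*E*(1 + E) (L(E) = (1*(E*(1 + E)))*3 = (E*(1 + E))*3 = 3*E*(1 + E))
30 + L(0)*(-7) = 30 + (3*0*(1 + 0))*(-7) = 30 + (3*0*1)*(-7) = 30 + 0*(-7) = 30 + 0 = 30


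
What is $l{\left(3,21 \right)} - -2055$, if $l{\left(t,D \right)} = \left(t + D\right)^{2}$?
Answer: $2631$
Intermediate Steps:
$l{\left(t,D \right)} = \left(D + t\right)^{2}$
$l{\left(3,21 \right)} - -2055 = \left(21 + 3\right)^{2} - -2055 = 24^{2} + 2055 = 576 + 2055 = 2631$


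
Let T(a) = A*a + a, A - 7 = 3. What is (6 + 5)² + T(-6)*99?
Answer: -6413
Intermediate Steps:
A = 10 (A = 7 + 3 = 10)
T(a) = 11*a (T(a) = 10*a + a = 11*a)
(6 + 5)² + T(-6)*99 = (6 + 5)² + (11*(-6))*99 = 11² - 66*99 = 121 - 6534 = -6413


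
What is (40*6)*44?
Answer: 10560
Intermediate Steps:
(40*6)*44 = 240*44 = 10560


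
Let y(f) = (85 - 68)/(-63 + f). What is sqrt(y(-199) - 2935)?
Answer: 3*I*sqrt(22386066)/262 ≈ 54.176*I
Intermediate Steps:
y(f) = 17/(-63 + f)
sqrt(y(-199) - 2935) = sqrt(17/(-63 - 199) - 2935) = sqrt(17/(-262) - 2935) = sqrt(17*(-1/262) - 2935) = sqrt(-17/262 - 2935) = sqrt(-768987/262) = 3*I*sqrt(22386066)/262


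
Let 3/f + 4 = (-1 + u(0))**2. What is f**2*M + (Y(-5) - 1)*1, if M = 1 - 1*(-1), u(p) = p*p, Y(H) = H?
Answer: -4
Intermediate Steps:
u(p) = p**2
M = 2 (M = 1 + 1 = 2)
f = -1 (f = 3/(-4 + (-1 + 0**2)**2) = 3/(-4 + (-1 + 0)**2) = 3/(-4 + (-1)**2) = 3/(-4 + 1) = 3/(-3) = 3*(-1/3) = -1)
f**2*M + (Y(-5) - 1)*1 = (-1)**2*2 + (-5 - 1)*1 = 1*2 - 6*1 = 2 - 6 = -4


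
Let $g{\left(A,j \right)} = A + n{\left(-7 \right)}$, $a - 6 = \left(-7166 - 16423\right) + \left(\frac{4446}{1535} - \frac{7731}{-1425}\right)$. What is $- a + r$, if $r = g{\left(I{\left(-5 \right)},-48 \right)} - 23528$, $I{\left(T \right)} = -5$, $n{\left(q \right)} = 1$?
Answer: $\frac{6223566}{145825} \approx 42.678$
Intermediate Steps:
$a = - \frac{3437777466}{145825}$ ($a = 6 + \left(\left(-7166 - 16423\right) + \left(\frac{4446}{1535} - \frac{7731}{-1425}\right)\right) = 6 + \left(-23589 + \left(4446 \cdot \frac{1}{1535} - - \frac{2577}{475}\right)\right) = 6 + \left(-23589 + \left(\frac{4446}{1535} + \frac{2577}{475}\right)\right) = 6 + \left(-23589 + \frac{1213509}{145825}\right) = 6 - \frac{3438652416}{145825} = - \frac{3437777466}{145825} \approx -23575.0$)
$g{\left(A,j \right)} = 1 + A$ ($g{\left(A,j \right)} = A + 1 = 1 + A$)
$r = -23532$ ($r = \left(1 - 5\right) - 23528 = -4 - 23528 = -23532$)
$- a + r = \left(-1\right) \left(- \frac{3437777466}{145825}\right) - 23532 = \frac{3437777466}{145825} - 23532 = \frac{6223566}{145825}$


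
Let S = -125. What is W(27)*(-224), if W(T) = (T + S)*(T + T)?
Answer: 1185408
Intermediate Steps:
W(T) = 2*T*(-125 + T) (W(T) = (T - 125)*(T + T) = (-125 + T)*(2*T) = 2*T*(-125 + T))
W(27)*(-224) = (2*27*(-125 + 27))*(-224) = (2*27*(-98))*(-224) = -5292*(-224) = 1185408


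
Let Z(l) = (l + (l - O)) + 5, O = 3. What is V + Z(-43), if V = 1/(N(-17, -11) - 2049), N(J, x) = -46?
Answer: -175981/2095 ≈ -84.000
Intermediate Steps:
Z(l) = 2 + 2*l (Z(l) = (l + (l - 1*3)) + 5 = (l + (l - 3)) + 5 = (l + (-3 + l)) + 5 = (-3 + 2*l) + 5 = 2 + 2*l)
V = -1/2095 (V = 1/(-46 - 2049) = 1/(-2095) = -1/2095 ≈ -0.00047733)
V + Z(-43) = -1/2095 + (2 + 2*(-43)) = -1/2095 + (2 - 86) = -1/2095 - 84 = -175981/2095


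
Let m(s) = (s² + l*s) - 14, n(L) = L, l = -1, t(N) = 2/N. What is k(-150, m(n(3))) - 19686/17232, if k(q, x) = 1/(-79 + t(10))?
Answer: -653537/565784 ≈ -1.1551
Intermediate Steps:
m(s) = -14 + s² - s (m(s) = (s² - s) - 14 = -14 + s² - s)
k(q, x) = -5/394 (k(q, x) = 1/(-79 + 2/10) = 1/(-79 + 2*(⅒)) = 1/(-79 + ⅕) = 1/(-394/5) = -5/394)
k(-150, m(n(3))) - 19686/17232 = -5/394 - 19686/17232 = -5/394 - 1*3281/2872 = -5/394 - 3281/2872 = -653537/565784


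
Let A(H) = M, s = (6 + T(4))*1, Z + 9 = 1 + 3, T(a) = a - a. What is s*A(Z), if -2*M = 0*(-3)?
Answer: 0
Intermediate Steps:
T(a) = 0
Z = -5 (Z = -9 + (1 + 3) = -9 + 4 = -5)
M = 0 (M = -0*(-3) = -½*0 = 0)
s = 6 (s = (6 + 0)*1 = 6*1 = 6)
A(H) = 0
s*A(Z) = 6*0 = 0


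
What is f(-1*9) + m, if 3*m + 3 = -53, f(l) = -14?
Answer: -98/3 ≈ -32.667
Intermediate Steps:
m = -56/3 (m = -1 + (⅓)*(-53) = -1 - 53/3 = -56/3 ≈ -18.667)
f(-1*9) + m = -14 - 56/3 = -98/3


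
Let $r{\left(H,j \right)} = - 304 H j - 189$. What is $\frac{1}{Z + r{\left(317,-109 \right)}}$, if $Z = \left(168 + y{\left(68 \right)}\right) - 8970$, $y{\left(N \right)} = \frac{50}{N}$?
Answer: $\frac{34}{356834139} \approx 9.5282 \cdot 10^{-8}$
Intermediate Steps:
$r{\left(H,j \right)} = -189 - 304 H j$ ($r{\left(H,j \right)} = - 304 H j - 189 = -189 - 304 H j$)
$Z = - \frac{299243}{34}$ ($Z = \left(168 + \frac{50}{68}\right) - 8970 = \left(168 + 50 \cdot \frac{1}{68}\right) - 8970 = \left(168 + \frac{25}{34}\right) - 8970 = \frac{5737}{34} - 8970 = - \frac{299243}{34} \approx -8801.3$)
$\frac{1}{Z + r{\left(317,-109 \right)}} = \frac{1}{- \frac{299243}{34} - \left(189 + 96368 \left(-109\right)\right)} = \frac{1}{- \frac{299243}{34} + \left(-189 + 10504112\right)} = \frac{1}{- \frac{299243}{34} + 10503923} = \frac{1}{\frac{356834139}{34}} = \frac{34}{356834139}$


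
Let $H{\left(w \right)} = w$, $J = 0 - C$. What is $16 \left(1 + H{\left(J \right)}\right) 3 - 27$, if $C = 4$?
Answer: $-171$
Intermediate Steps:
$J = -4$ ($J = 0 - 4 = -4$)
$16 \left(1 + H{\left(J \right)}\right) 3 - 27 = 16 \left(1 - 4\right) 3 - 27 = 16 \left(\left(-3\right) 3\right) - 27 = 16 \left(-9\right) - 27 = -144 - 27 = -171$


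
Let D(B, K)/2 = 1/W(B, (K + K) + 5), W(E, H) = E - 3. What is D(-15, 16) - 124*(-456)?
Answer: 508895/9 ≈ 56544.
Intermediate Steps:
W(E, H) = -3 + E
D(B, K) = 2/(-3 + B)
D(-15, 16) - 124*(-456) = 2/(-3 - 15) - 124*(-456) = 2/(-18) + 56544 = 2*(-1/18) + 56544 = -⅑ + 56544 = 508895/9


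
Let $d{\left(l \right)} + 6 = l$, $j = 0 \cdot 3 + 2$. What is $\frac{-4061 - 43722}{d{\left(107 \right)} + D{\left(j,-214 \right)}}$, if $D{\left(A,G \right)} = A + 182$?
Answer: $- \frac{47783}{285} \approx -167.66$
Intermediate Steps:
$j = 2$ ($j = 0 + 2 = 2$)
$D{\left(A,G \right)} = 182 + A$
$d{\left(l \right)} = -6 + l$
$\frac{-4061 - 43722}{d{\left(107 \right)} + D{\left(j,-214 \right)}} = \frac{-4061 - 43722}{\left(-6 + 107\right) + \left(182 + 2\right)} = - \frac{47783}{101 + 184} = - \frac{47783}{285}$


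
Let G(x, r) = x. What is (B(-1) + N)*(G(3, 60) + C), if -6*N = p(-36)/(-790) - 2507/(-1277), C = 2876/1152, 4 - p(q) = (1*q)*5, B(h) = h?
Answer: -2057515331/290543040 ≈ -7.0816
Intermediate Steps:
p(q) = 4 - 5*q (p(q) = 4 - 1*q*5 = 4 - q*5 = 4 - 5*q)
C = 719/288 (C = 2876*(1/1152) = 719/288 ≈ 2.4965)
N = -290927/1008830 (N = -((4 - 5*(-36))/(-790) - 2507/(-1277))/6 = -((4 + 180)*(-1/790) - 2507*(-1/1277))/6 = -(184*(-1/790) + 2507/1277)/6 = -(-92/395 + 2507/1277)/6 = -⅙*872781/504415 = -290927/1008830 ≈ -0.28838)
(B(-1) + N)*(G(3, 60) + C) = (-1 - 290927/1008830)*(3 + 719/288) = -1299757/1008830*1583/288 = -2057515331/290543040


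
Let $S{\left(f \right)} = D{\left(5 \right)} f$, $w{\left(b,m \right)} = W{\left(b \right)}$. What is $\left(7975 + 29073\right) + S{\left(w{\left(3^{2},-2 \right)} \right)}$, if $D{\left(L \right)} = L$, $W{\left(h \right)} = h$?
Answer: $37093$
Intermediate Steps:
$w{\left(b,m \right)} = b$
$S{\left(f \right)} = 5 f$
$\left(7975 + 29073\right) + S{\left(w{\left(3^{2},-2 \right)} \right)} = \left(7975 + 29073\right) + 5 \cdot 3^{2} = 37048 + 5 \cdot 9 = 37048 + 45 = 37093$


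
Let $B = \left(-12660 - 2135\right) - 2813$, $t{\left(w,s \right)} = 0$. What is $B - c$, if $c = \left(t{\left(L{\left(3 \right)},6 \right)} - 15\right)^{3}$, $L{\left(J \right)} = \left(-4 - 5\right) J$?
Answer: $-14233$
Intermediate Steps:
$L{\left(J \right)} = - 9 J$
$B = -17608$ ($B = -14795 - 2813 = -17608$)
$c = -3375$ ($c = \left(0 - 15\right)^{3} = \left(-15\right)^{3} = -3375$)
$B - c = -17608 - -3375 = -17608 + 3375 = -14233$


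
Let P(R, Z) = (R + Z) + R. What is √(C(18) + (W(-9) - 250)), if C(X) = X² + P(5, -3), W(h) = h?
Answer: 6*√2 ≈ 8.4853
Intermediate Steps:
P(R, Z) = Z + 2*R
C(X) = 7 + X² (C(X) = X² + (-3 + 2*5) = X² + (-3 + 10) = X² + 7 = 7 + X²)
√(C(18) + (W(-9) - 250)) = √((7 + 18²) + (-9 - 250)) = √((7 + 324) - 259) = √(331 - 259) = √72 = 6*√2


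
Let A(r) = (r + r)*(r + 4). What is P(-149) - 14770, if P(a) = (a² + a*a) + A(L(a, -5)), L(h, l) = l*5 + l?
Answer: 31192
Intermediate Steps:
L(h, l) = 6*l (L(h, l) = 5*l + l = 6*l)
A(r) = 2*r*(4 + r) (A(r) = (2*r)*(4 + r) = 2*r*(4 + r))
P(a) = 1560 + 2*a² (P(a) = (a² + a*a) + 2*(6*(-5))*(4 + 6*(-5)) = (a² + a²) + 2*(-30)*(4 - 30) = 2*a² + 2*(-30)*(-26) = 2*a² + 1560 = 1560 + 2*a²)
P(-149) - 14770 = (1560 + 2*(-149)²) - 14770 = (1560 + 2*22201) - 14770 = (1560 + 44402) - 14770 = 45962 - 14770 = 31192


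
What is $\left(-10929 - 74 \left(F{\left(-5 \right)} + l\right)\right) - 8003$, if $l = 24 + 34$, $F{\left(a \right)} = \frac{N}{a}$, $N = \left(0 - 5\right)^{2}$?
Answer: $-22854$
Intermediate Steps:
$N = 25$ ($N = \left(-5\right)^{2} = 25$)
$F{\left(a \right)} = \frac{25}{a}$
$l = 58$
$\left(-10929 - 74 \left(F{\left(-5 \right)} + l\right)\right) - 8003 = \left(-10929 - 74 \left(\frac{25}{-5} + 58\right)\right) - 8003 = \left(-10929 - 74 \left(25 \left(- \frac{1}{5}\right) + 58\right)\right) - 8003 = \left(-10929 - 74 \left(-5 + 58\right)\right) - 8003 = \left(-10929 - 3922\right) - 8003 = -14851 - 8003 = -22854$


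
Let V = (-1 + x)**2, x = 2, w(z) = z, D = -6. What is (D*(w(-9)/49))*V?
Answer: 54/49 ≈ 1.1020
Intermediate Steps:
V = 1 (V = (-1 + 2)**2 = 1**2 = 1)
(D*(w(-9)/49))*V = -(-54)/49*1 = -6*(-9/49)*1 = (54/49)*1 = 54/49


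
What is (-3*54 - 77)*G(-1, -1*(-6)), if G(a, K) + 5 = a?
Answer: 1434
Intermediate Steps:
G(a, K) = -5 + a
(-3*54 - 77)*G(-1, -1*(-6)) = (-3*54 - 77)*(-5 - 1) = (-162 - 77)*(-6) = -239*(-6) = 1434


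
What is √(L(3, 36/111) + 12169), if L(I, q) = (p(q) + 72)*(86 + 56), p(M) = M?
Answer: √30719065/37 ≈ 149.80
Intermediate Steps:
L(I, q) = 10224 + 142*q (L(I, q) = (q + 72)*(86 + 56) = (72 + q)*142 = 10224 + 142*q)
√(L(3, 36/111) + 12169) = √((10224 + 142*(36/111)) + 12169) = √((10224 + 142*(36*(1/111))) + 12169) = √((10224 + 142*(12/37)) + 12169) = √((10224 + 1704/37) + 12169) = √(379992/37 + 12169) = √(830245/37) = √30719065/37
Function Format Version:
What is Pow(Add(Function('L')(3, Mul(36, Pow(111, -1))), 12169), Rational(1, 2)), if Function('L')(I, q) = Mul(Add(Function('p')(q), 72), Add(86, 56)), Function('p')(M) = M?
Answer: Mul(Rational(1, 37), Pow(30719065, Rational(1, 2))) ≈ 149.80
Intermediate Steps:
Function('L')(I, q) = Add(10224, Mul(142, q)) (Function('L')(I, q) = Mul(Add(q, 72), Add(86, 56)) = Mul(Add(72, q), 142) = Add(10224, Mul(142, q)))
Pow(Add(Function('L')(3, Mul(36, Pow(111, -1))), 12169), Rational(1, 2)) = Pow(Add(Add(10224, Mul(142, Mul(36, Pow(111, -1)))), 12169), Rational(1, 2)) = Pow(Add(Add(10224, Mul(142, Mul(36, Rational(1, 111)))), 12169), Rational(1, 2)) = Pow(Add(Add(10224, Mul(142, Rational(12, 37))), 12169), Rational(1, 2)) = Pow(Add(Add(10224, Rational(1704, 37)), 12169), Rational(1, 2)) = Pow(Add(Rational(379992, 37), 12169), Rational(1, 2)) = Pow(Rational(830245, 37), Rational(1, 2)) = Mul(Rational(1, 37), Pow(30719065, Rational(1, 2)))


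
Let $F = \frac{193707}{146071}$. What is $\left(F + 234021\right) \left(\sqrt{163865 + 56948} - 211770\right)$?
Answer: $- \frac{7239119250680460}{146071} + \frac{34183875198 \sqrt{220813}}{146071} \approx -4.9449 \cdot 10^{10}$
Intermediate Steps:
$F = \frac{193707}{146071}$ ($F = 193707 \cdot \frac{1}{146071} = \frac{193707}{146071} \approx 1.3261$)
$\left(F + 234021\right) \left(\sqrt{163865 + 56948} - 211770\right) = \left(\frac{193707}{146071} + 234021\right) \left(\sqrt{163865 + 56948} - 211770\right) = \frac{34183875198 \left(\sqrt{220813} - 211770\right)}{146071} = \frac{34183875198 \left(-211770 + \sqrt{220813}\right)}{146071} = - \frac{7239119250680460}{146071} + \frac{34183875198 \sqrt{220813}}{146071}$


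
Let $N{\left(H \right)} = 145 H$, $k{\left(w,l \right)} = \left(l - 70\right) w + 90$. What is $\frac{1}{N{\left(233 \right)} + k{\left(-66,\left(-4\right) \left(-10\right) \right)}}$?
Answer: $\frac{1}{35855} \approx 2.789 \cdot 10^{-5}$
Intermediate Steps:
$k{\left(w,l \right)} = 90 + w \left(-70 + l\right)$ ($k{\left(w,l \right)} = \left(-70 + l\right) w + 90 = w \left(-70 + l\right) + 90 = 90 + w \left(-70 + l\right)$)
$\frac{1}{N{\left(233 \right)} + k{\left(-66,\left(-4\right) \left(-10\right) \right)}} = \frac{1}{145 \cdot 233 + \left(90 - -4620 + \left(-4\right) \left(-10\right) \left(-66\right)\right)} = \frac{1}{33785 + \left(90 + 4620 + 40 \left(-66\right)\right)} = \frac{1}{33785 + \left(90 + 4620 - 2640\right)} = \frac{1}{33785 + 2070} = \frac{1}{35855}$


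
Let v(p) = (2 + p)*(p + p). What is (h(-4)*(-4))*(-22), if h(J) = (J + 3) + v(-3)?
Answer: 440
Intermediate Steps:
v(p) = 2*p*(2 + p) (v(p) = (2 + p)*(2*p) = 2*p*(2 + p))
h(J) = 9 + J (h(J) = (J + 3) + 2*(-3)*(2 - 3) = (3 + J) + 2*(-3)*(-1) = (3 + J) + 6 = 9 + J)
(h(-4)*(-4))*(-22) = ((9 - 4)*(-4))*(-22) = (5*(-4))*(-22) = -20*(-22) = 440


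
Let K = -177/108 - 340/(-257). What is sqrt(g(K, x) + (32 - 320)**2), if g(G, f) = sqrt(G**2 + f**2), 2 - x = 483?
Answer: sqrt(197221257216 + 9509*sqrt(14466322417))/1542 ≈ 288.83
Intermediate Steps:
x = -481 (x = 2 - 1*483 = 2 - 483 = -481)
K = -2923/9252 (K = -177*1/108 - 340*(-1/257) = -59/36 + 340/257 = -2923/9252 ≈ -0.31593)
sqrt(g(K, x) + (32 - 320)**2) = sqrt(sqrt((-2923/9252)**2 + (-481)**2) + (32 - 320)**2) = sqrt(sqrt(8543929/85599504 + 231361) + (-288)**2) = sqrt(sqrt(19804395388873/85599504) + 82944) = sqrt(37*sqrt(14466322417)/9252 + 82944) = sqrt(82944 + 37*sqrt(14466322417)/9252)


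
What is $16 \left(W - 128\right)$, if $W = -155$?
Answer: $-4528$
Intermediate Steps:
$16 \left(W - 128\right) = 16 \left(-155 - 128\right) = 16 \left(-283\right) = -4528$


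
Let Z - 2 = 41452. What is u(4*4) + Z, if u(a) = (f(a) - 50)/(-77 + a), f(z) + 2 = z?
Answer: 2528730/61 ≈ 41455.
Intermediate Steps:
f(z) = -2 + z
u(a) = (-52 + a)/(-77 + a) (u(a) = ((-2 + a) - 50)/(-77 + a) = (-52 + a)/(-77 + a))
Z = 41454 (Z = 2 + 41452 = 41454)
u(4*4) + Z = (-52 + 4*4)/(-77 + 4*4) + 41454 = (-52 + 16)/(-77 + 16) + 41454 = -36/(-61) + 41454 = -1/61*(-36) + 41454 = 36/61 + 41454 = 2528730/61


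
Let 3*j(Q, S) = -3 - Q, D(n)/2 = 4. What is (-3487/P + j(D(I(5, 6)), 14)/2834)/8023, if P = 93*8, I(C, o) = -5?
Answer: -1647481/2819410568 ≈ -0.00058434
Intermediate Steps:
D(n) = 8 (D(n) = 2*4 = 8)
j(Q, S) = -1 - Q/3 (j(Q, S) = (-3 - Q)/3 = -1 - Q/3)
P = 744
(-3487/P + j(D(I(5, 6)), 14)/2834)/8023 = (-3487/744 + (-1 - ⅓*8)/2834)/8023 = (-3487*1/744 + (-1 - 8/3)*(1/2834))*(1/8023) = (-3487/744 - 11/3*1/2834)*(1/8023) = (-3487/744 - 11/8502)*(1/8023) = -1647481/351416*1/8023 = -1647481/2819410568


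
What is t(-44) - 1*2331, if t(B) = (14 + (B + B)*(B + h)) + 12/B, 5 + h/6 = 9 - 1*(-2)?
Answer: -17746/11 ≈ -1613.3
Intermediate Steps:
h = 36 (h = -30 + 6*(9 - 1*(-2)) = -30 + 6*(9 + 2) = -30 + 6*11 = -30 + 66 = 36)
t(B) = 14 + 12/B + 2*B*(36 + B) (t(B) = (14 + (B + B)*(B + 36)) + 12/B = (14 + (2*B)*(36 + B)) + 12/B = (14 + 2*B*(36 + B)) + 12/B = 14 + 12/B + 2*B*(36 + B))
t(-44) - 1*2331 = (14 + 2*(-44)² + 12/(-44) + 72*(-44)) - 1*2331 = (14 + 2*1936 + 12*(-1/44) - 3168) - 2331 = (14 + 3872 - 3/11 - 3168) - 2331 = 7895/11 - 2331 = -17746/11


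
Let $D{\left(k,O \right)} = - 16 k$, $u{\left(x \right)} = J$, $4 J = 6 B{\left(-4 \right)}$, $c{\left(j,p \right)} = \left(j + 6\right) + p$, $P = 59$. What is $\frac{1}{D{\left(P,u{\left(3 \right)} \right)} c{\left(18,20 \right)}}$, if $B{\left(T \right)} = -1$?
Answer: $- \frac{1}{41536} \approx -2.4076 \cdot 10^{-5}$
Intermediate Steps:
$c{\left(j,p \right)} = 6 + j + p$ ($c{\left(j,p \right)} = \left(6 + j\right) + p = 6 + j + p$)
$J = - \frac{3}{2}$ ($J = \frac{6 \left(-1\right)}{4} = \frac{1}{4} \left(-6\right) = - \frac{3}{2} \approx -1.5$)
$u{\left(x \right)} = - \frac{3}{2}$
$D{\left(k,O \right)} = - 16 k$
$\frac{1}{D{\left(P,u{\left(3 \right)} \right)} c{\left(18,20 \right)}} = \frac{1}{\left(-16\right) 59 \left(6 + 18 + 20\right)} = \frac{1}{\left(-944\right) 44} = \left(- \frac{1}{944}\right) \frac{1}{44} = - \frac{1}{41536}$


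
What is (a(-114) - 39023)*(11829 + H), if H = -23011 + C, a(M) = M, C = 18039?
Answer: -268362409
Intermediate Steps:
H = -4972 (H = -23011 + 18039 = -4972)
(a(-114) - 39023)*(11829 + H) = (-114 - 39023)*(11829 - 4972) = -39137*6857 = -268362409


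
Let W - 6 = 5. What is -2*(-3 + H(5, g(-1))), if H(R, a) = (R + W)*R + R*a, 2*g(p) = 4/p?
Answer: -134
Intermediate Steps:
W = 11 (W = 6 + 5 = 11)
g(p) = 2/p (g(p) = (4/p)/2 = 2/p)
H(R, a) = R*a + R*(11 + R) (H(R, a) = (R + 11)*R + R*a = (11 + R)*R + R*a = R*(11 + R) + R*a = R*a + R*(11 + R))
-2*(-3 + H(5, g(-1))) = -2*(-3 + 5*(11 + 5 + 2/(-1))) = -2*(-3 + 5*(11 + 5 + 2*(-1))) = -2*(-3 + 5*(11 + 5 - 2)) = -2*(-3 + 5*14) = -2*(-3 + 70) = -2*67 = -134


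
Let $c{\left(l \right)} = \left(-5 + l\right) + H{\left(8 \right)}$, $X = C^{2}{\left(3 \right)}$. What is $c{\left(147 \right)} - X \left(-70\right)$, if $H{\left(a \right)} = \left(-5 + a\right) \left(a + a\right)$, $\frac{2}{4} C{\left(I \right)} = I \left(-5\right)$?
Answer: $63190$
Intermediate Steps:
$C{\left(I \right)} = - 10 I$ ($C{\left(I \right)} = 2 I \left(-5\right) = 2 \left(- 5 I\right) = - 10 I$)
$X = 900$ ($X = \left(\left(-10\right) 3\right)^{2} = \left(-30\right)^{2} = 900$)
$H{\left(a \right)} = 2 a \left(-5 + a\right)$ ($H{\left(a \right)} = \left(-5 + a\right) 2 a = 2 a \left(-5 + a\right)$)
$c{\left(l \right)} = 43 + l$ ($c{\left(l \right)} = \left(-5 + l\right) + 2 \cdot 8 \left(-5 + 8\right) = \left(-5 + l\right) + 2 \cdot 8 \cdot 3 = \left(-5 + l\right) + 48 = 43 + l$)
$c{\left(147 \right)} - X \left(-70\right) = \left(43 + 147\right) - 900 \left(-70\right) = 190 - -63000 = 190 + 63000 = 63190$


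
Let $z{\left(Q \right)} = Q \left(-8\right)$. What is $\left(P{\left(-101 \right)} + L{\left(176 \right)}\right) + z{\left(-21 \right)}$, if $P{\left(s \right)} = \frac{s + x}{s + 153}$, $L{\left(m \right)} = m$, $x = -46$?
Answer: $\frac{17741}{52} \approx 341.17$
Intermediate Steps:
$z{\left(Q \right)} = - 8 Q$
$P{\left(s \right)} = \frac{-46 + s}{153 + s}$ ($P{\left(s \right)} = \frac{s - 46}{s + 153} = \frac{-46 + s}{153 + s}$)
$\left(P{\left(-101 \right)} + L{\left(176 \right)}\right) + z{\left(-21 \right)} = \left(\frac{-46 - 101}{153 - 101} + 176\right) - -168 = \left(\frac{1}{52} \left(-147\right) + 176\right) + 168 = \left(- \frac{147}{52} + 176\right) + 168 = \frac{9005}{52} + 168 = \frac{17741}{52}$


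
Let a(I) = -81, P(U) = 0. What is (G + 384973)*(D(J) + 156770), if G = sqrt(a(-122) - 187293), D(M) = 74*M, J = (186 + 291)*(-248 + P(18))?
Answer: -3309664467382 - 8597134*I*sqrt(187374) ≈ -3.3097e+12 - 3.7214e+9*I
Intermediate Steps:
J = -118296 (J = (186 + 291)*(-248 + 0) = 477*(-248) = -118296)
G = I*sqrt(187374) (G = sqrt(-81 - 187293) = sqrt(-187374) = I*sqrt(187374) ≈ 432.87*I)
(G + 384973)*(D(J) + 156770) = (I*sqrt(187374) + 384973)*(74*(-118296) + 156770) = (384973 + I*sqrt(187374))*(-8753904 + 156770) = (384973 + I*sqrt(187374))*(-8597134) = -3309664467382 - 8597134*I*sqrt(187374)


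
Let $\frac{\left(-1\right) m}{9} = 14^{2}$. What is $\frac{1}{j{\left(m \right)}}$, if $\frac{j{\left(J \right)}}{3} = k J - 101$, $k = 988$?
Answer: $- \frac{1}{5228799} \approx -1.9125 \cdot 10^{-7}$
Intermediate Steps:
$m = -1764$ ($m = - 9 \cdot 14^{2} = \left(-9\right) 196 = -1764$)
$j{\left(J \right)} = -303 + 2964 J$ ($j{\left(J \right)} = 3 \left(988 J - 101\right) = 3 \left(-101 + 988 J\right) = -303 + 2964 J$)
$\frac{1}{j{\left(m \right)}} = \frac{1}{-303 + 2964 \left(-1764\right)} = \frac{1}{-303 - 5228496} = \frac{1}{-5228799} = - \frac{1}{5228799}$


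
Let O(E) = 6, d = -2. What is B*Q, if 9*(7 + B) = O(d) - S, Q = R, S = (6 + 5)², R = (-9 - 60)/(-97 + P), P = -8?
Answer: -4094/315 ≈ -12.997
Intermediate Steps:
R = 23/35 (R = (-9 - 60)/(-97 - 8) = -69/(-105) = -69*(-1/105) = 23/35 ≈ 0.65714)
S = 121 (S = 11² = 121)
Q = 23/35 ≈ 0.65714
B = -178/9 (B = -7 + (6 - 1*121)/9 = -7 + (6 - 121)/9 = -7 + (⅑)*(-115) = -7 - 115/9 = -178/9 ≈ -19.778)
B*Q = -178/9*23/35 = -4094/315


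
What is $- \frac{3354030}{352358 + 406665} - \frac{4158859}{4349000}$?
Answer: $- \frac{17743346104757}{3300991027000} \approx -5.3752$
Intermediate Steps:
$- \frac{3354030}{352358 + 406665} - \frac{4158859}{4349000} = - \frac{3354030}{759023} - \frac{4158859}{4349000} = - \frac{17743346104757}{3300991027000}$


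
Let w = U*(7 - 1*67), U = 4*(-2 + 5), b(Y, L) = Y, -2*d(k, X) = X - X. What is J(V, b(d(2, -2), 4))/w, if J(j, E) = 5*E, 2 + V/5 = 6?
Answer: 0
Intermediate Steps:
d(k, X) = 0 (d(k, X) = -(X - X)/2 = -½*0 = 0)
V = 20 (V = -10 + 5*6 = -10 + 30 = 20)
U = 12 (U = 4*3 = 12)
w = -720 (w = 12*(7 - 1*67) = 12*(7 - 67) = 12*(-60) = -720)
J(V, b(d(2, -2), 4))/w = (5*0)/(-720) = -1/720*0 = 0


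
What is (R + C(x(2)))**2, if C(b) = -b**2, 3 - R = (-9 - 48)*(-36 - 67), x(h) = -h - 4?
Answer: 34857216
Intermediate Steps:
x(h) = -4 - h
R = -5868 (R = 3 - (-9 - 48)*(-36 - 67) = 3 - (-57)*(-103) = 3 - 1*5871 = 3 - 5871 = -5868)
(R + C(x(2)))**2 = (-5868 - (-4 - 1*2)**2)**2 = (-5868 - (-4 - 2)**2)**2 = (-5868 - 1*(-6)**2)**2 = (-5868 - 1*36)**2 = (-5868 - 36)**2 = (-5904)**2 = 34857216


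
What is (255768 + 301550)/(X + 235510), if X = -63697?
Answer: 557318/171813 ≈ 3.2437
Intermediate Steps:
(255768 + 301550)/(X + 235510) = (255768 + 301550)/(-63697 + 235510) = 557318/171813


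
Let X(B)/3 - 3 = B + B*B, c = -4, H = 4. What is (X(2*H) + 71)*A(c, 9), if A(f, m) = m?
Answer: 2664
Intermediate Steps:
X(B) = 9 + 3*B + 3*B² (X(B) = 9 + 3*(B + B*B) = 9 + 3*(B + B²) = 9 + (3*B + 3*B²) = 9 + 3*B + 3*B²)
(X(2*H) + 71)*A(c, 9) = ((9 + 3*(2*4) + 3*(2*4)²) + 71)*9 = ((9 + 3*8 + 3*8²) + 71)*9 = ((9 + 24 + 3*64) + 71)*9 = ((9 + 24 + 192) + 71)*9 = (225 + 71)*9 = 296*9 = 2664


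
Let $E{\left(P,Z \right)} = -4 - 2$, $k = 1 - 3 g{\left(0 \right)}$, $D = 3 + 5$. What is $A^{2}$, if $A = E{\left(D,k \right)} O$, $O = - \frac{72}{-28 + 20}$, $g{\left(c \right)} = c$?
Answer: $2916$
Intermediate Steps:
$D = 8$
$k = 1$ ($k = 1 - 0 = 1 + 0 = 1$)
$E{\left(P,Z \right)} = -6$ ($E{\left(P,Z \right)} = -4 - 2 = -6$)
$O = 9$ ($O = - \frac{72}{-8} = \left(-72\right) \left(- \frac{1}{8}\right) = 9$)
$A = -54$ ($A = \left(-6\right) 9 = -54$)
$A^{2} = \left(-54\right)^{2} = 2916$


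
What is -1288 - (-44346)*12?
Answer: 530864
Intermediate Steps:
-1288 - (-44346)*12 = -1288 - 778*(-684) = -1288 + 532152 = 530864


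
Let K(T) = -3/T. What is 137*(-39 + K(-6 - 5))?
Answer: -58362/11 ≈ -5305.6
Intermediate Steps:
137*(-39 + K(-6 - 5)) = 137*(-39 - 3/(-6 - 5)) = 137*(-39 - 3/(-11)) = 137*(-39 - 3*(-1/11)) = 137*(-39 + 3/11) = 137*(-426/11) = -58362/11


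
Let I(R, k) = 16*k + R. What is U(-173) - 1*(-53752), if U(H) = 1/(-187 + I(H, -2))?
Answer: 21070783/392 ≈ 53752.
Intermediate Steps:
I(R, k) = R + 16*k
U(H) = 1/(-219 + H) (U(H) = 1/(-187 + (H + 16*(-2))) = 1/(-187 + (H - 32)) = 1/(-187 + (-32 + H)) = 1/(-219 + H))
U(-173) - 1*(-53752) = 1/(-219 - 173) - 1*(-53752) = 1/(-392) + 53752 = -1/392 + 53752 = 21070783/392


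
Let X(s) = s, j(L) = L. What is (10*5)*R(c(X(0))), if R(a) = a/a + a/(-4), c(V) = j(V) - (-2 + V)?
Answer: 25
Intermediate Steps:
c(V) = 2 (c(V) = V - (-2 + V) = V + (2 - V) = 2)
R(a) = 1 - a/4 (R(a) = 1 + a*(-¼) = 1 - a/4)
(10*5)*R(c(X(0))) = (10*5)*(1 - ¼*2) = 50*(1 - ½) = 50*(½) = 25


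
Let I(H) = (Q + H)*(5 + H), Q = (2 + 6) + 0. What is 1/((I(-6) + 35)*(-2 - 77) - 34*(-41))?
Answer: -1/1213 ≈ -0.00082440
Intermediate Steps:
Q = 8 (Q = 8 + 0 = 8)
I(H) = (5 + H)*(8 + H) (I(H) = (8 + H)*(5 + H) = (5 + H)*(8 + H))
1/((I(-6) + 35)*(-2 - 77) - 34*(-41)) = 1/(((40 + (-6)² + 13*(-6)) + 35)*(-2 - 77) - 34*(-41)) = 1/(((40 + 36 - 78) + 35)*(-79) + 1394) = 1/((-2 + 35)*(-79) + 1394) = 1/(33*(-79) + 1394) = 1/(-2607 + 1394) = 1/(-1213) = -1/1213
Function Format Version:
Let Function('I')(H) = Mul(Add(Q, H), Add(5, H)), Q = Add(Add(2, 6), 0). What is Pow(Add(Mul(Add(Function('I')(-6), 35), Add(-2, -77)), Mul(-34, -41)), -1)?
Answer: Rational(-1, 1213) ≈ -0.00082440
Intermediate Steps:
Q = 8 (Q = Add(8, 0) = 8)
Function('I')(H) = Mul(Add(5, H), Add(8, H)) (Function('I')(H) = Mul(Add(8, H), Add(5, H)) = Mul(Add(5, H), Add(8, H)))
Pow(Add(Mul(Add(Function('I')(-6), 35), Add(-2, -77)), Mul(-34, -41)), -1) = Pow(Add(Mul(Add(Add(40, Pow(-6, 2), Mul(13, -6)), 35), Add(-2, -77)), Mul(-34, -41)), -1) = Pow(Add(Mul(Add(Add(40, 36, -78), 35), -79), 1394), -1) = Pow(Add(Mul(Add(-2, 35), -79), 1394), -1) = Pow(Add(Mul(33, -79), 1394), -1) = Pow(Add(-2607, 1394), -1) = Pow(-1213, -1) = Rational(-1, 1213)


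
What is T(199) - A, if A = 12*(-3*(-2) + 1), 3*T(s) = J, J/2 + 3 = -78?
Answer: -138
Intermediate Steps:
J = -162 (J = -6 + 2*(-78) = -6 - 156 = -162)
T(s) = -54 (T(s) = (⅓)*(-162) = -54)
A = 84 (A = 12*(6 + 1) = 12*7 = 84)
T(199) - A = -54 - 1*84 = -54 - 84 = -138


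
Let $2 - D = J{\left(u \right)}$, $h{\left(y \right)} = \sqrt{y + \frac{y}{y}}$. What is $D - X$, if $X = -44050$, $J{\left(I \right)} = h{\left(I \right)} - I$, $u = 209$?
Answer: $44261 - \sqrt{210} \approx 44247.0$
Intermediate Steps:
$h{\left(y \right)} = \sqrt{1 + y}$ ($h{\left(y \right)} = \sqrt{y + 1} = \sqrt{1 + y}$)
$J{\left(I \right)} = \sqrt{1 + I} - I$
$D = 211 - \sqrt{210}$ ($D = 2 - \left(\sqrt{1 + 209} - 209\right) = 2 - \left(\sqrt{210} - 209\right) = 2 - \left(-209 + \sqrt{210}\right) = 2 + \left(209 - \sqrt{210}\right) = 211 - \sqrt{210} \approx 196.51$)
$D - X = \left(211 - \sqrt{210}\right) - -44050 = \left(211 - \sqrt{210}\right) + 44050 = 44261 - \sqrt{210}$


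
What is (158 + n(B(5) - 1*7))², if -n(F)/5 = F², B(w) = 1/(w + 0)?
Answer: 133956/25 ≈ 5358.2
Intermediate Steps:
B(w) = 1/w
n(F) = -5*F²
(158 + n(B(5) - 1*7))² = (158 - 5*(1/5 - 1*7)²)² = (158 - 5*(⅕ - 7)²)² = (158 - 5*(-34/5)²)² = (158 - 5*1156/25)² = (158 - 1156/5)² = (-366/5)² = 133956/25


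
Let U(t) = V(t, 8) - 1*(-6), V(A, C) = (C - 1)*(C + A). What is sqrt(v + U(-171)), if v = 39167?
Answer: 4*sqrt(2377) ≈ 195.02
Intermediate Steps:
V(A, C) = (-1 + C)*(A + C)
U(t) = 62 + 7*t (U(t) = (8**2 - t - 1*8 + t*8) - 1*(-6) = (64 - t - 8 + 8*t) + 6 = (56 + 7*t) + 6 = 62 + 7*t)
sqrt(v + U(-171)) = sqrt(39167 + (62 + 7*(-171))) = sqrt(39167 + (62 - 1197)) = sqrt(39167 - 1135) = sqrt(38032) = 4*sqrt(2377)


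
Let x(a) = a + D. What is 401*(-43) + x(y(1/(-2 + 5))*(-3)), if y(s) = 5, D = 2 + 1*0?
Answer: -17256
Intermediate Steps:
D = 2 (D = 2 + 0 = 2)
x(a) = 2 + a (x(a) = a + 2 = 2 + a)
401*(-43) + x(y(1/(-2 + 5))*(-3)) = 401*(-43) + (2 + 5*(-3)) = -17243 + (2 - 15) = -17243 - 13 = -17256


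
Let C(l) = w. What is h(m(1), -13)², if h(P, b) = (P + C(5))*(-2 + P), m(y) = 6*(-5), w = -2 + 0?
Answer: 1048576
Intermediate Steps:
w = -2
C(l) = -2
m(y) = -30
h(P, b) = (-2 + P)² (h(P, b) = (P - 2)*(-2 + P) = (-2 + P)*(-2 + P) = (-2 + P)²)
h(m(1), -13)² = (4 + (-30)² - 4*(-30))² = (4 + 900 + 120)² = 1024² = 1048576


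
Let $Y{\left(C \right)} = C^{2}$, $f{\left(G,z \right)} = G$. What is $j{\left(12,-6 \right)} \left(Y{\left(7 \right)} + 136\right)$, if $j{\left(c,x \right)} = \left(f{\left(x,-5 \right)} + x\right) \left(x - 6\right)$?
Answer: $26640$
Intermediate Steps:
$j{\left(c,x \right)} = 2 x \left(-6 + x\right)$ ($j{\left(c,x \right)} = \left(x + x\right) \left(x - 6\right) = 2 x \left(-6 + x\right)$)
$j{\left(12,-6 \right)} \left(Y{\left(7 \right)} + 136\right) = 2 \left(-6\right) \left(-6 - 6\right) \left(7^{2} + 136\right) = 2 \left(-6\right) \left(-12\right) \left(49 + 136\right) = 144 \cdot 185 = 26640$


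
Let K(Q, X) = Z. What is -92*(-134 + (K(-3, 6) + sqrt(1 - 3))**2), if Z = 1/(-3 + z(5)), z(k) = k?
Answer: 12489 - 92*I*sqrt(2) ≈ 12489.0 - 130.11*I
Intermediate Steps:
Z = 1/2 (Z = 1/(-3 + 5) = 1/2 ≈ 0.50000)
K(Q, X) = 1/2
-92*(-134 + (K(-3, 6) + sqrt(1 - 3))**2) = -92*(-134 + (1/2 + sqrt(1 - 3))**2) = -92*(-134 + (1/2 + sqrt(-2))**2) = -92*(-134 + (1/2 + I*sqrt(2))**2) = 12328 - 92*(1/2 + I*sqrt(2))**2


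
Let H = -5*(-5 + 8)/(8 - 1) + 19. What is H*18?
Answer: 2124/7 ≈ 303.43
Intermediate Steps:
H = 118/7 (H = -15/7 + 19 = 118/7 ≈ 16.857)
H*18 = (118/7)*18 = 2124/7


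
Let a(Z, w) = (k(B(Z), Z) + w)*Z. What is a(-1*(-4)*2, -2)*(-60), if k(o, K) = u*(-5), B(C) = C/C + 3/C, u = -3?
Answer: -6240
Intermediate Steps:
B(C) = 1 + 3/C
k(o, K) = 15 (k(o, K) = -3*(-5) = 15)
a(Z, w) = Z*(15 + w) (a(Z, w) = (15 + w)*Z = Z*(15 + w))
a(-1*(-4)*2, -2)*(-60) = ((-1*(-4)*2)*(15 - 2))*(-60) = ((4*2)*13)*(-60) = (8*13)*(-60) = 104*(-60) = -6240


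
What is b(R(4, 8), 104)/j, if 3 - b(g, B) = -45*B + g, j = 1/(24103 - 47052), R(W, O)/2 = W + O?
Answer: -106919391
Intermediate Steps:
R(W, O) = 2*O + 2*W (R(W, O) = 2*(W + O) = 2*(O + W) = 2*O + 2*W)
j = -1/22949 (j = 1/(-22949) = -1/22949 ≈ -4.3575e-5)
b(g, B) = 3 - g + 45*B (b(g, B) = 3 - (-45*B + g) = 3 - (g - 45*B) = 3 + (-g + 45*B) = 3 - g + 45*B)
b(R(4, 8), 104)/j = (3 - (2*8 + 2*4) + 45*104)/(-1/22949) = (3 - (16 + 8) + 4680)*(-22949) = (3 - 1*24 + 4680)*(-22949) = (3 - 24 + 4680)*(-22949) = 4659*(-22949) = -106919391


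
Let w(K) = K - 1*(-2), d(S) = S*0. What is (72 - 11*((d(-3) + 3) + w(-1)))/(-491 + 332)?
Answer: -28/159 ≈ -0.17610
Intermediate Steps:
d(S) = 0
w(K) = 2 + K (w(K) = K + 2 = 2 + K)
(72 - 11*((d(-3) + 3) + w(-1)))/(-491 + 332) = (72 - 11*((0 + 3) + (2 - 1)))/(-491 + 332) = (72 - 11*(3 + 1))/(-159) = (72 - 11*4)*(-1/159) = (72 - 44)*(-1/159) = 28*(-1/159) = -28/159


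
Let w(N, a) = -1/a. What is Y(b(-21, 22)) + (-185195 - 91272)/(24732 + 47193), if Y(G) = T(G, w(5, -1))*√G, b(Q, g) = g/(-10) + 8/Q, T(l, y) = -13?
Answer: -276467/71925 - 13*I*√28455/105 ≈ -3.8438 - 20.885*I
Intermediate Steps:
b(Q, g) = 8/Q - g/10 (b(Q, g) = g*(-⅒) + 8/Q = -g/10 + 8/Q = 8/Q - g/10)
Y(G) = -13*√G
Y(b(-21, 22)) + (-185195 - 91272)/(24732 + 47193) = -13*√(8/(-21) - ⅒*22) + (-185195 - 91272)/(24732 + 47193) = -13*√(8*(-1/21) - 11/5) - 276467/71925 = -13*√(-8/21 - 11/5) - 276467*1/71925 = -13*I*√28455/105 - 276467/71925 = -276467/71925 - 13*I*√28455/105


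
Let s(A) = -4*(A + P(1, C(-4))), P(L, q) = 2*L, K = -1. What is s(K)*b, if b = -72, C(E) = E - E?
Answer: 288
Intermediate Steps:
C(E) = 0
s(A) = -8 - 4*A (s(A) = -4*(A + 2*1) = -4*(A + 2) = -4*(2 + A) = -8 - 4*A)
s(K)*b = (-8 - 4*(-1))*(-72) = (-8 + 4)*(-72) = -4*(-72) = 288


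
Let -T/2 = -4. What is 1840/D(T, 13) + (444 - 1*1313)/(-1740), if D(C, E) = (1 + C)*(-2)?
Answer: -530993/5220 ≈ -101.72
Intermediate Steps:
T = 8 (T = -2*(-4) = 8)
D(C, E) = -2 - 2*C
1840/D(T, 13) + (444 - 1*1313)/(-1740) = 1840/(-2 - 2*8) + (444 - 1*1313)/(-1740) = 1840/(-2 - 16) + (444 - 1313)*(-1/1740) = 1840/(-18) - 869*(-1/1740) = 1840*(-1/18) + 869/1740 = -920/9 + 869/1740 = -530993/5220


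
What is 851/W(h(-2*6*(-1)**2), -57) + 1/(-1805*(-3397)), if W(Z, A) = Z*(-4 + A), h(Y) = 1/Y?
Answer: 62615746081/374026685 ≈ 167.41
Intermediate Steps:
851/W(h(-2*6*(-1)**2), -57) + 1/(-1805*(-3397)) = 851/(((-4 - 57)/((-2*6*(-1)**2)))) + 1/(-1805*(-3397)) = 851/((-61/(-12*1))) - 1/1805*(-1/3397) = 851/((-61/(-12))) + 1/6131585 = 851/((-1/12*(-61))) + 1/6131585 = 851/(61/12) + 1/6131585 = 851*(12/61) + 1/6131585 = 10212/61 + 1/6131585 = 62615746081/374026685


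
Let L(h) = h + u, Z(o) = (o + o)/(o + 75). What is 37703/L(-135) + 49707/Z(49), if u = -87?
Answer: 2634439/42 ≈ 62725.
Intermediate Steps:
Z(o) = 2*o/(75 + o) (Z(o) = (2*o)/(75 + o) = 2*o/(75 + o))
L(h) = -87 + h (L(h) = h - 87 = -87 + h)
37703/L(-135) + 49707/Z(49) = 37703/(-87 - 135) + 49707/((2*49/(75 + 49))) = 37703/(-222) + 49707/((2*49/124)) = 37703*(-1/222) + 49707/((2*49*(1/124))) = -1019/6 + 49707/(49/62) = -1019/6 + 49707*(62/49) = -1019/6 + 440262/7 = 2634439/42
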